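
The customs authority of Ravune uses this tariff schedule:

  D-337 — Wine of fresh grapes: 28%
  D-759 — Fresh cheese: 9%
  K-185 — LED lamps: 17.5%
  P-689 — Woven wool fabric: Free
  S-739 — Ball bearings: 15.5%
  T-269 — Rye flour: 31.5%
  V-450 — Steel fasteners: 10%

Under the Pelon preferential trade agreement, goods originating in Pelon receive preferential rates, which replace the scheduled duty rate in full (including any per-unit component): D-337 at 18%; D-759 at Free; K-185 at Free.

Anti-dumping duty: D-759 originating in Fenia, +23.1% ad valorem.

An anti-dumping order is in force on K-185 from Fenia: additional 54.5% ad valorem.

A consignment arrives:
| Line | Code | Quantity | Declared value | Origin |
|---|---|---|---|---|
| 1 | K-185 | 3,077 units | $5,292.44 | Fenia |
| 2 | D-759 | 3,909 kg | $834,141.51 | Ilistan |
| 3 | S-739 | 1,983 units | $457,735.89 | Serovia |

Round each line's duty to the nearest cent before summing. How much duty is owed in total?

$149,832.36

Line 1 (K-185, Fenia, 3,077 units, $5,292.44):
Base rate for K-185 is 17.5%.
K-185 has an FTA preferential rate, but origin Fenia is not Pelon; base rate stands.
Additional duty on K-185 from Fenia: +54.5%. Applied ad valorem rate: 17.5% + 54.5% = 72%.
Duty = $5,292.44 × 72% = $3,810.56.
Line 2 (D-759, Ilistan, 3,909 kg, $834,141.51):
Base rate for D-759 is 9%.
D-759 has an FTA preferential rate, but origin Ilistan is not Pelon; base rate stands.
The additional-duty order on D-759 targets Fenia, not Ilistan; it does not apply.
Duty = $834,141.51 × 9% = $75,072.74.
Line 3 (S-739, Serovia, 1,983 units, $457,735.89):
Base rate for S-739 is 15.5%.
Duty = $457,735.89 × 15.5% = $70,949.06.
Total = $3,810.56 + $75,072.74 + $70,949.06 = $149,832.36.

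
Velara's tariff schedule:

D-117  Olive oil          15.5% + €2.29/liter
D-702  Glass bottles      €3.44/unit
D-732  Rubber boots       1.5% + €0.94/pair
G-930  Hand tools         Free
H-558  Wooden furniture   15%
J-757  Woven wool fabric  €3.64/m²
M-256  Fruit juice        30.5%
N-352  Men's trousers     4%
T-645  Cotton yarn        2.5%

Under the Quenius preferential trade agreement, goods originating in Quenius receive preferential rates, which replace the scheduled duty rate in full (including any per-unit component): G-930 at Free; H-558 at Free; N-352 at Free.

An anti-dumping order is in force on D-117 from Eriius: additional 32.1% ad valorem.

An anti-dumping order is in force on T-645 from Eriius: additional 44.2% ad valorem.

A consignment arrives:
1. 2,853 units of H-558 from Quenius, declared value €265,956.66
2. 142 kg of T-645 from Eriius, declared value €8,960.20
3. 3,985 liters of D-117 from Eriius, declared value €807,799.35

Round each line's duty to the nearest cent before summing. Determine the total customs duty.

€397,822.55

Line 1 (H-558, Quenius, 2,853 units, €265,956.66):
Base rate for H-558 is 15%.
Origin Quenius qualifies under the Velara–Quenius agreement and H-558 is covered: preferential rate Free applies instead.
Duty = €265,956.66 × 0% = €0.00.
Line 2 (T-645, Eriius, 142 kg, €8,960.20):
Base rate for T-645 is 2.5%.
Additional duty on T-645 from Eriius: +44.2%. Applied ad valorem rate: 2.5% + 44.2% = 46.7%.
Duty = €8,960.20 × 46.7% = €4,184.41.
Line 3 (D-117, Eriius, 3,985 liters, €807,799.35):
Base rate for D-117 is 15.5% + €2.29/liter.
Additional duty on D-117 from Eriius: +32.1%. Applied ad valorem rate: 15.5% + 32.1% = 47.6%.
Duty = €807,799.35 × 47.6% + 3,985 × €2.29 = €393,638.14.
Total = €0.00 + €4,184.41 + €393,638.14 = €397,822.55.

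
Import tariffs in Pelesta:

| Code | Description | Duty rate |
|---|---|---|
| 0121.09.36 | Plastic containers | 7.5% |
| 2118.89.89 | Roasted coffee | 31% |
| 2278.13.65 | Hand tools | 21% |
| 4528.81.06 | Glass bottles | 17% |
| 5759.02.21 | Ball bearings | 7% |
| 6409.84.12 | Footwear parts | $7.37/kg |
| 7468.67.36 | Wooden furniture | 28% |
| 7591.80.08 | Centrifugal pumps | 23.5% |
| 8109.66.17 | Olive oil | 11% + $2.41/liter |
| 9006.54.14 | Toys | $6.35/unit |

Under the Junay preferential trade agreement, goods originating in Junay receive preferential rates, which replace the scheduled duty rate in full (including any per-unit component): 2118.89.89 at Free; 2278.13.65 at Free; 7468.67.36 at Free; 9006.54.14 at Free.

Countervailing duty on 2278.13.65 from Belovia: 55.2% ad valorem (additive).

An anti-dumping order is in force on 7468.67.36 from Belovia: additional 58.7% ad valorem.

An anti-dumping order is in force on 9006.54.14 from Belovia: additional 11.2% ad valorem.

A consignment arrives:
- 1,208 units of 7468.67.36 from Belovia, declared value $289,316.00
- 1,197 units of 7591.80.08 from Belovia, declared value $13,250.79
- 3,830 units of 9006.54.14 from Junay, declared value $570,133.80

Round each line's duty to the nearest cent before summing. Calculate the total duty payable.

$253,950.91

Line 1 (7468.67.36, Belovia, 1,208 units, $289,316.00):
Base rate for 7468.67.36 is 28%.
7468.67.36 has an FTA preferential rate, but origin Belovia is not Junay; base rate stands.
Additional duty on 7468.67.36 from Belovia: +58.7%. Applied ad valorem rate: 28% + 58.7% = 86.7%.
Duty = $289,316.00 × 86.7% = $250,836.97.
Line 2 (7591.80.08, Belovia, 1,197 units, $13,250.79):
Base rate for 7591.80.08 is 23.5%.
Duty = $13,250.79 × 23.5% = $3,113.94.
Line 3 (9006.54.14, Junay, 3,830 units, $570,133.80):
Base rate for 9006.54.14 is $6.35/unit.
Origin Junay qualifies under the Pelesta–Junay agreement and 9006.54.14 is covered: preferential rate Free applies instead.
The additional-duty order on 9006.54.14 targets Belovia, not Junay; it does not apply.
Duty = $570,133.80 × 0% = $0.00.
Total = $250,836.97 + $3,113.94 + $0.00 = $253,950.91.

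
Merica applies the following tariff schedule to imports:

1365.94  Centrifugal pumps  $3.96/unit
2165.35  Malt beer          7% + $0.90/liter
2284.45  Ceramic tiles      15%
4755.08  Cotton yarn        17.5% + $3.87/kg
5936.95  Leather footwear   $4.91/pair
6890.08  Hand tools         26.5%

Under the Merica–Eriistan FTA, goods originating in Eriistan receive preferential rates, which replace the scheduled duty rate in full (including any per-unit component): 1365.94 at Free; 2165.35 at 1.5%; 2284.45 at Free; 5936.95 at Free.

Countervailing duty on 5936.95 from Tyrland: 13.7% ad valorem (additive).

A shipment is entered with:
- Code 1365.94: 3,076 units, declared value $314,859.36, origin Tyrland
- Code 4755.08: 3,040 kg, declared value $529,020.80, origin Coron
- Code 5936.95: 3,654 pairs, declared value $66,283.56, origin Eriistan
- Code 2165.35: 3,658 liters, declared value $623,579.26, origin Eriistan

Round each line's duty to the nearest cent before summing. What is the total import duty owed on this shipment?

$125,878.09

Line 1 (1365.94, Tyrland, 3,076 units, $314,859.36):
Base rate for 1365.94 is $3.96/unit.
1365.94 has an FTA preferential rate, but origin Tyrland is not Eriistan; base rate stands.
Duty = 3,076 × $3.96 = $12,180.96.
Line 2 (4755.08, Coron, 3,040 kg, $529,020.80):
Base rate for 4755.08 is 17.5% + $3.87/kg.
Duty = $529,020.80 × 17.5% + 3,040 × $3.87 = $104,343.44.
Line 3 (5936.95, Eriistan, 3,654 pairs, $66,283.56):
Base rate for 5936.95 is $4.91/pair.
Origin Eriistan qualifies under the Merica–Eriistan agreement and 5936.95 is covered: preferential rate Free applies instead.
The additional-duty order on 5936.95 targets Tyrland, not Eriistan; it does not apply.
Duty = $66,283.56 × 0% = $0.00.
Line 4 (2165.35, Eriistan, 3,658 liters, $623,579.26):
Base rate for 2165.35 is 7% + $0.90/liter.
Origin Eriistan qualifies under the Merica–Eriistan agreement and 2165.35 is covered: preferential rate 1.5% applies instead.
Duty = $623,579.26 × 1.5% = $9,353.69.
Total = $12,180.96 + $104,343.44 + $0.00 + $9,353.69 = $125,878.09.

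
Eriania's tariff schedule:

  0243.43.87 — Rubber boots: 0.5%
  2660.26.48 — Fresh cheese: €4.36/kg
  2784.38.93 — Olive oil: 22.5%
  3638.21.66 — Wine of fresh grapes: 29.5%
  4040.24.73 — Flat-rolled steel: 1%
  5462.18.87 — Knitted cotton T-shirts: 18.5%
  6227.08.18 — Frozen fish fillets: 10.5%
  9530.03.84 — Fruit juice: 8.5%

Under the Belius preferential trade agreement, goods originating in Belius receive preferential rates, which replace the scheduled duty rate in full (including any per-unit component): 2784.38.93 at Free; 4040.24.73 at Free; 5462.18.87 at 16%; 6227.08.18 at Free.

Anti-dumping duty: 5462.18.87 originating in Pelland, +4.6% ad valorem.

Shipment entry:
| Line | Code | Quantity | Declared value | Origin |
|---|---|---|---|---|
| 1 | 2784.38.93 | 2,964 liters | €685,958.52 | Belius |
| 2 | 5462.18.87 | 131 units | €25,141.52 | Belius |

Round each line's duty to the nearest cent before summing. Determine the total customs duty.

Line 1 (2784.38.93, Belius, 2,964 liters, €685,958.52):
Base rate for 2784.38.93 is 22.5%.
Origin Belius qualifies under the Eriania–Belius agreement and 2784.38.93 is covered: preferential rate Free applies instead.
Duty = €685,958.52 × 0% = €0.00.
Line 2 (5462.18.87, Belius, 131 units, €25,141.52):
Base rate for 5462.18.87 is 18.5%.
Origin Belius qualifies under the Eriania–Belius agreement and 5462.18.87 is covered: preferential rate 16% applies instead.
The additional-duty order on 5462.18.87 targets Pelland, not Belius; it does not apply.
Duty = €25,141.52 × 16% = €4,022.64.
Total = €0.00 + €4,022.64 = €4,022.64.

€4,022.64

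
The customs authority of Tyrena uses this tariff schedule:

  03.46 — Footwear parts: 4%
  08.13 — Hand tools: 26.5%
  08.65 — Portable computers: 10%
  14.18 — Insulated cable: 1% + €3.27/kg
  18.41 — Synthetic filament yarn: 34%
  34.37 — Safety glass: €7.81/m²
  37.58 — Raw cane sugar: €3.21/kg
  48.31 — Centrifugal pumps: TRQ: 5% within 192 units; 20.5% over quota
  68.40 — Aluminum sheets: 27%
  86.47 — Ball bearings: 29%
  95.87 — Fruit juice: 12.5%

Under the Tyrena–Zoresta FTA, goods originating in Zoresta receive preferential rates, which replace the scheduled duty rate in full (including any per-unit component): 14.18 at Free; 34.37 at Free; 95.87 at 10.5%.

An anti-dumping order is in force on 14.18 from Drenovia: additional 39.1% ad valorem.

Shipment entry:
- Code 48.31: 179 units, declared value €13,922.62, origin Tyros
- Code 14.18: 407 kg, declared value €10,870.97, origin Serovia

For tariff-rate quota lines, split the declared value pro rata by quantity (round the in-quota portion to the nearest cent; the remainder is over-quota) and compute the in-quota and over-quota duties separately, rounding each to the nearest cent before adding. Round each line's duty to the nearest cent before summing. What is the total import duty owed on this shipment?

€2,135.73

Line 1 (48.31, Tyros, 179 units, €13,922.62):
Code 48.31 is under a tariff-rate quota (threshold 192 units). Quantity 179 units is within the quota, so the in-quota rate 5% applies to the full value.
Duty = €13,922.62 × 5% = €696.13.
Line 2 (14.18, Serovia, 407 kg, €10,870.97):
Base rate for 14.18 is 1% + €3.27/kg.
14.18 has an FTA preferential rate, but origin Serovia is not Zoresta; base rate stands.
The additional-duty order on 14.18 targets Drenovia, not Serovia; it does not apply.
Duty = €10,870.97 × 1% + 407 × €3.27 = €1,439.60.
Total = €696.13 + €1,439.60 = €2,135.73.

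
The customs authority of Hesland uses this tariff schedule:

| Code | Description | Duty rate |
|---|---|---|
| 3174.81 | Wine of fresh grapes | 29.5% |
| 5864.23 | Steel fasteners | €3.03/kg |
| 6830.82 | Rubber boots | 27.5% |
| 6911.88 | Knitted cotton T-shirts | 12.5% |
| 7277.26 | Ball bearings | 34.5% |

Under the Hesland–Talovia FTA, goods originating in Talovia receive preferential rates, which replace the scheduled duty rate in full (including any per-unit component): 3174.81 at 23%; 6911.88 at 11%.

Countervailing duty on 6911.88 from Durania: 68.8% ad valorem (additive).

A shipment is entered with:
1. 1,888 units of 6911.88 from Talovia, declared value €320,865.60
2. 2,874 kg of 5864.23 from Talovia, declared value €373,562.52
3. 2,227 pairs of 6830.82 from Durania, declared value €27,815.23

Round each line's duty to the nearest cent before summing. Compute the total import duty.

Line 1 (6911.88, Talovia, 1,888 units, €320,865.60):
Base rate for 6911.88 is 12.5%.
Origin Talovia qualifies under the Hesland–Talovia agreement and 6911.88 is covered: preferential rate 11% applies instead.
The additional-duty order on 6911.88 targets Durania, not Talovia; it does not apply.
Duty = €320,865.60 × 11% = €35,295.22.
Line 2 (5864.23, Talovia, 2,874 kg, €373,562.52):
Base rate for 5864.23 is €3.03/kg.
Origin Talovia is the FTA partner but 5864.23 is not on the preference list; base rate stands.
Duty = 2,874 × €3.03 = €8,708.22.
Line 3 (6830.82, Durania, 2,227 pairs, €27,815.23):
Base rate for 6830.82 is 27.5%.
Duty = €27,815.23 × 27.5% = €7,649.19.
Total = €35,295.22 + €8,708.22 + €7,649.19 = €51,652.63.

€51,652.63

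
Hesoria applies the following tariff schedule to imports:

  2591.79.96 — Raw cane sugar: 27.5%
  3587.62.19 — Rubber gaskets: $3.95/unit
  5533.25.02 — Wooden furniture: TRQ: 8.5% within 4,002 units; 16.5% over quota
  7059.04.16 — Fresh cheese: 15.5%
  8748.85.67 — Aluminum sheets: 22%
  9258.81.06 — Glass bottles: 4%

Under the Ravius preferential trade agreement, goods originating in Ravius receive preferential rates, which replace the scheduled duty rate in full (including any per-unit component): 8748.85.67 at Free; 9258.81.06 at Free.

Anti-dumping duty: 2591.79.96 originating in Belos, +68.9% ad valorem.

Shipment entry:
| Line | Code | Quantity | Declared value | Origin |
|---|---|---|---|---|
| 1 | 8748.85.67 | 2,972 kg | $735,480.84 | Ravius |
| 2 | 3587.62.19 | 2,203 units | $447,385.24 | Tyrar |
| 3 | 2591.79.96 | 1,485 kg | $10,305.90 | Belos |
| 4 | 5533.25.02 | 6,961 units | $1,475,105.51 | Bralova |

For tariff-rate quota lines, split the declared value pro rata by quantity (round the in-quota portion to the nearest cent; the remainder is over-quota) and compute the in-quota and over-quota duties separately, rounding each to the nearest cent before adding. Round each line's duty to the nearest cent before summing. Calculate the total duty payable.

Line 1 (8748.85.67, Ravius, 2,972 kg, $735,480.84):
Base rate for 8748.85.67 is 22%.
Origin Ravius qualifies under the Hesoria–Ravius agreement and 8748.85.67 is covered: preferential rate Free applies instead.
Duty = $735,480.84 × 0% = $0.00.
Line 2 (3587.62.19, Tyrar, 2,203 units, $447,385.24):
Base rate for 3587.62.19 is $3.95/unit.
Duty = 2,203 × $3.95 = $8,701.85.
Line 3 (2591.79.96, Belos, 1,485 kg, $10,305.90):
Base rate for 2591.79.96 is 27.5%.
Additional duty on 2591.79.96 from Belos: +68.9%. Applied ad valorem rate: 27.5% + 68.9% = 96.4%.
Duty = $10,305.90 × 96.4% = $9,934.89.
Line 4 (5533.25.02, Bralova, 6,961 units, $1,475,105.51):
Code 5533.25.02 is under a tariff-rate quota (threshold 4,002 units). In-quota: 4,002 units at 8.5%; over-quota: 2,959 units at 16.5%.
Pro-rata value split: in-quota = $1,475,105.51 × 4,002/6,961 = $848,063.82; over-quota = $1,475,105.51 − $848,063.82 = $627,041.69.
In-quota duty = $848,063.82 × 8.5% = $72,085.42. Over-quota duty = $627,041.69 × 16.5% = $103,461.88.
Line duty = $72,085.42 + $103,461.88 = $175,547.30.
Total = $0.00 + $8,701.85 + $9,934.89 + $175,547.30 = $194,184.04.

$194,184.04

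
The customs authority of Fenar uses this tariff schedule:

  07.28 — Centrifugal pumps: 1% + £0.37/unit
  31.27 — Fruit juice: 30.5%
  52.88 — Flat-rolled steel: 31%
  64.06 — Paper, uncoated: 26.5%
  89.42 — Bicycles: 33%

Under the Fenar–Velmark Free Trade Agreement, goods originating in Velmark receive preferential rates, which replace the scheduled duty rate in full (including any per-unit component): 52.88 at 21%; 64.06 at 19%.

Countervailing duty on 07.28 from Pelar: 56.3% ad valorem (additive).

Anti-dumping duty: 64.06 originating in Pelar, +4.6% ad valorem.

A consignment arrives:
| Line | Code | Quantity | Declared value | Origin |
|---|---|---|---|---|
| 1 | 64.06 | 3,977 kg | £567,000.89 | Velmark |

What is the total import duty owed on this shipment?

Line 1 (64.06, Velmark, 3,977 kg, £567,000.89):
Base rate for 64.06 is 26.5%.
Origin Velmark qualifies under the Fenar–Velmark agreement and 64.06 is covered: preferential rate 19% applies instead.
The additional-duty order on 64.06 targets Pelar, not Velmark; it does not apply.
Duty = £567,000.89 × 19% = £107,730.17.

£107,730.17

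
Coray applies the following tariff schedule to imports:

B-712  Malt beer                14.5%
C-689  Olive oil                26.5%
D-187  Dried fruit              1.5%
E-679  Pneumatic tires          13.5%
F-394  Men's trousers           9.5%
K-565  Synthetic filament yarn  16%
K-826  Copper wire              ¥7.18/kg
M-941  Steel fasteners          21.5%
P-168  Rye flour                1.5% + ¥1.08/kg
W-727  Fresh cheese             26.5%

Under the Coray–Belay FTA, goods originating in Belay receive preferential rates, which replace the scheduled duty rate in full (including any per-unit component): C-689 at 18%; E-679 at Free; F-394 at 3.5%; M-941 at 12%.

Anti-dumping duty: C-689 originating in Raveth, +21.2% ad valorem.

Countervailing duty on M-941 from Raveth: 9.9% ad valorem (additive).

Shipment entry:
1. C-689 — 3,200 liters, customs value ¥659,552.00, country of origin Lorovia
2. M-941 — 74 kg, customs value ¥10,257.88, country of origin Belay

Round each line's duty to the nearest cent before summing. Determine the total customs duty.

Line 1 (C-689, Lorovia, 3,200 liters, ¥659,552.00):
Base rate for C-689 is 26.5%.
C-689 has an FTA preferential rate, but origin Lorovia is not Belay; base rate stands.
The additional-duty order on C-689 targets Raveth, not Lorovia; it does not apply.
Duty = ¥659,552.00 × 26.5% = ¥174,781.28.
Line 2 (M-941, Belay, 74 kg, ¥10,257.88):
Base rate for M-941 is 21.5%.
Origin Belay qualifies under the Coray–Belay agreement and M-941 is covered: preferential rate 12% applies instead.
The additional-duty order on M-941 targets Raveth, not Belay; it does not apply.
Duty = ¥10,257.88 × 12% = ¥1,230.95.
Total = ¥174,781.28 + ¥1,230.95 = ¥176,012.23.

¥176,012.23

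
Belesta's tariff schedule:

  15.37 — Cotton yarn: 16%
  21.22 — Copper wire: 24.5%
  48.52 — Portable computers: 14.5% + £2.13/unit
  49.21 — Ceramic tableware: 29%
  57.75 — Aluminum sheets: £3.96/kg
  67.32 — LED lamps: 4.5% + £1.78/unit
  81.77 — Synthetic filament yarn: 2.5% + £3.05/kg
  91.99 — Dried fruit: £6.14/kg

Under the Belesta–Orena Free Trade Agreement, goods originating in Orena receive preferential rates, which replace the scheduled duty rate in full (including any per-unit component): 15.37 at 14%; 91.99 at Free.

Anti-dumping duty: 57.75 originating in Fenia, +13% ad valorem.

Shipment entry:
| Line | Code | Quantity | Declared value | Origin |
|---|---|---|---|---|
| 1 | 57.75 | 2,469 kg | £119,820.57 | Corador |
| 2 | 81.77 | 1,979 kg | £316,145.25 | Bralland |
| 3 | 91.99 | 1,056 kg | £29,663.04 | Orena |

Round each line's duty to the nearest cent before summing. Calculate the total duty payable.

£23,716.82

Line 1 (57.75, Corador, 2,469 kg, £119,820.57):
Base rate for 57.75 is £3.96/kg.
The additional-duty order on 57.75 targets Fenia, not Corador; it does not apply.
Duty = 2,469 × £3.96 = £9,777.24.
Line 2 (81.77, Bralland, 1,979 kg, £316,145.25):
Base rate for 81.77 is 2.5% + £3.05/kg.
Duty = £316,145.25 × 2.5% + 1,979 × £3.05 = £13,939.58.
Line 3 (91.99, Orena, 1,056 kg, £29,663.04):
Base rate for 91.99 is £6.14/kg.
Origin Orena qualifies under the Belesta–Orena agreement and 91.99 is covered: preferential rate Free applies instead.
Duty = £29,663.04 × 0% = £0.00.
Total = £9,777.24 + £13,939.58 + £0.00 = £23,716.82.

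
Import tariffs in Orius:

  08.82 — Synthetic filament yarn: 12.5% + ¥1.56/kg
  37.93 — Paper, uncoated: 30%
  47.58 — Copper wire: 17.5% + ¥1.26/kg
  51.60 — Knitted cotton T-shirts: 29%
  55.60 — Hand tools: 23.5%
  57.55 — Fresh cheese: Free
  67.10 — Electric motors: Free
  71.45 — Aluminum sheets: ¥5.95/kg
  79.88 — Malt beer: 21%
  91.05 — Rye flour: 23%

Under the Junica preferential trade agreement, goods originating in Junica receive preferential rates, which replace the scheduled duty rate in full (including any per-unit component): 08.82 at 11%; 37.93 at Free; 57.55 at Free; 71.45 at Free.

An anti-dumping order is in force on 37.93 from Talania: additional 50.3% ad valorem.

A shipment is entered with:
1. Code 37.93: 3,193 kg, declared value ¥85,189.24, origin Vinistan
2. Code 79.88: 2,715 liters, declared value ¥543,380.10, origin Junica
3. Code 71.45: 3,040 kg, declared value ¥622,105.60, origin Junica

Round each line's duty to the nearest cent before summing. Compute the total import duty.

Line 1 (37.93, Vinistan, 3,193 kg, ¥85,189.24):
Base rate for 37.93 is 30%.
37.93 has an FTA preferential rate, but origin Vinistan is not Junica; base rate stands.
The additional-duty order on 37.93 targets Talania, not Vinistan; it does not apply.
Duty = ¥85,189.24 × 30% = ¥25,556.77.
Line 2 (79.88, Junica, 2,715 liters, ¥543,380.10):
Base rate for 79.88 is 21%.
Origin Junica is the FTA partner but 79.88 is not on the preference list; base rate stands.
Duty = ¥543,380.10 × 21% = ¥114,109.82.
Line 3 (71.45, Junica, 3,040 kg, ¥622,105.60):
Base rate for 71.45 is ¥5.95/kg.
Origin Junica qualifies under the Orius–Junica agreement and 71.45 is covered: preferential rate Free applies instead.
Duty = ¥622,105.60 × 0% = ¥0.00.
Total = ¥25,556.77 + ¥114,109.82 + ¥0.00 = ¥139,666.59.

¥139,666.59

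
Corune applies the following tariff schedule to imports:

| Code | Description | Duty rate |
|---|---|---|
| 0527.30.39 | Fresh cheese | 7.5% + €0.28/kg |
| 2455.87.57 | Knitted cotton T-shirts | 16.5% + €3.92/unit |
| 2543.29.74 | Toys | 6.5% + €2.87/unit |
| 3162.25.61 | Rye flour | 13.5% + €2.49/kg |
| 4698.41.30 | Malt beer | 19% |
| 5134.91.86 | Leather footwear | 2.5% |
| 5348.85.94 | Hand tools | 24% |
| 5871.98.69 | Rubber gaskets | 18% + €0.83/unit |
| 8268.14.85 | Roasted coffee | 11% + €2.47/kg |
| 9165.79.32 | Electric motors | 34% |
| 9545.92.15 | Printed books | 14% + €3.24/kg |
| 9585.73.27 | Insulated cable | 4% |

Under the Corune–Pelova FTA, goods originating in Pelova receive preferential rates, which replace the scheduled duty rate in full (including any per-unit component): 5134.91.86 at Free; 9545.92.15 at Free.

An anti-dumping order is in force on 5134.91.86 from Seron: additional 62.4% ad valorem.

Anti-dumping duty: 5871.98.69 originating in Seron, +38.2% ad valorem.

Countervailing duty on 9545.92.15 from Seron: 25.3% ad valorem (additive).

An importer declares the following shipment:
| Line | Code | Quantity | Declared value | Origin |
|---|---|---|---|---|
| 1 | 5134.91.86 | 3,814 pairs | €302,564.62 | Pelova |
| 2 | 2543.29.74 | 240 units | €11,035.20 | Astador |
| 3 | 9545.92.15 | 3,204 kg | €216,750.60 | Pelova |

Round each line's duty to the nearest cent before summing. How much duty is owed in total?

€1,406.09

Line 1 (5134.91.86, Pelova, 3,814 pairs, €302,564.62):
Base rate for 5134.91.86 is 2.5%.
Origin Pelova qualifies under the Corune–Pelova agreement and 5134.91.86 is covered: preferential rate Free applies instead.
The additional-duty order on 5134.91.86 targets Seron, not Pelova; it does not apply.
Duty = €302,564.62 × 0% = €0.00.
Line 2 (2543.29.74, Astador, 240 units, €11,035.20):
Base rate for 2543.29.74 is 6.5% + €2.87/unit.
Duty = €11,035.20 × 6.5% + 240 × €2.87 = €1,406.09.
Line 3 (9545.92.15, Pelova, 3,204 kg, €216,750.60):
Base rate for 9545.92.15 is 14% + €3.24/kg.
Origin Pelova qualifies under the Corune–Pelova agreement and 9545.92.15 is covered: preferential rate Free applies instead.
The additional-duty order on 9545.92.15 targets Seron, not Pelova; it does not apply.
Duty = €216,750.60 × 0% = €0.00.
Total = €0.00 + €1,406.09 + €0.00 = €1,406.09.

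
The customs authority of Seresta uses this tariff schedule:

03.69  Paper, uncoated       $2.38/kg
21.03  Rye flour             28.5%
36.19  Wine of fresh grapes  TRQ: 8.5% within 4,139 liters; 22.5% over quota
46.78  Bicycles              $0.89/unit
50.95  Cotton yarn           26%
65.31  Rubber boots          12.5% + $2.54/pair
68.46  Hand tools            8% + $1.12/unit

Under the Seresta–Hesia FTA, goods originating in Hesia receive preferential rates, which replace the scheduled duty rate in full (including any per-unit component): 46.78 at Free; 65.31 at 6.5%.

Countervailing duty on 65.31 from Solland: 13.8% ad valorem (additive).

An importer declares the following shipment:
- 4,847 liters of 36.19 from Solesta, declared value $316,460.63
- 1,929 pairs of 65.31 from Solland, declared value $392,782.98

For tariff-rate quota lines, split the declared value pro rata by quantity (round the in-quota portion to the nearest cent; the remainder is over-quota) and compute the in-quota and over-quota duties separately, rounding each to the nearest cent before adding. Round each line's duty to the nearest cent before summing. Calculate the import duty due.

Line 1 (36.19, Solesta, 4,847 liters, $316,460.63):
Code 36.19 is under a tariff-rate quota (threshold 4,139 liters). In-quota: 4,139 liters at 8.5%; over-quota: 708 liters at 22.5%.
Pro-rata value split: in-quota = $316,460.63 × 4,139/4,847 = $270,235.31; over-quota = $316,460.63 − $270,235.31 = $46,225.32.
In-quota duty = $270,235.31 × 8.5% = $22,970.00. Over-quota duty = $46,225.32 × 22.5% = $10,400.70.
Line duty = $22,970.00 + $10,400.70 = $33,370.70.
Line 2 (65.31, Solland, 1,929 pairs, $392,782.98):
Base rate for 65.31 is 12.5% + $2.54/pair.
65.31 has an FTA preferential rate, but origin Solland is not Hesia; base rate stands.
Additional duty on 65.31 from Solland: +13.8%. Applied ad valorem rate: 12.5% + 13.8% = 26.3%.
Duty = $392,782.98 × 26.3% + 1,929 × $2.54 = $108,201.58.
Total = $33,370.70 + $108,201.58 = $141,572.28.

$141,572.28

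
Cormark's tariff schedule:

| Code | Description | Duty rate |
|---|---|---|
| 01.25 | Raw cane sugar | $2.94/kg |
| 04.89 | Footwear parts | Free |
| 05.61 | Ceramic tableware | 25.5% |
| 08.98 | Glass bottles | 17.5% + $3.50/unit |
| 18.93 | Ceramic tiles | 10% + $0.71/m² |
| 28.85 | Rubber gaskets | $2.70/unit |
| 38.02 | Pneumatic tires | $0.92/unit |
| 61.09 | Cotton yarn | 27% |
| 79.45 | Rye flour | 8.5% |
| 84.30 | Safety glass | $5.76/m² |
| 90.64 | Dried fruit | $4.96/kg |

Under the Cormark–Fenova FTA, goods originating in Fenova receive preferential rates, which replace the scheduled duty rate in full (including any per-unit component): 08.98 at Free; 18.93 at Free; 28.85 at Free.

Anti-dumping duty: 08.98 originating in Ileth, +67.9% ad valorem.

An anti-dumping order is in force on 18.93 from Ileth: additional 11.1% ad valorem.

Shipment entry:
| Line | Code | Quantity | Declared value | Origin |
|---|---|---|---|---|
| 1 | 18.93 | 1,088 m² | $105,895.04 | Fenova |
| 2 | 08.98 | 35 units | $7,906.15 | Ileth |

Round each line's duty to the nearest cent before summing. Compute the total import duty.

$6,874.35

Line 1 (18.93, Fenova, 1,088 m², $105,895.04):
Base rate for 18.93 is 10% + $0.71/m².
Origin Fenova qualifies under the Cormark–Fenova agreement and 18.93 is covered: preferential rate Free applies instead.
The additional-duty order on 18.93 targets Ileth, not Fenova; it does not apply.
Duty = $105,895.04 × 0% = $0.00.
Line 2 (08.98, Ileth, 35 units, $7,906.15):
Base rate for 08.98 is 17.5% + $3.50/unit.
08.98 has an FTA preferential rate, but origin Ileth is not Fenova; base rate stands.
Additional duty on 08.98 from Ileth: +67.9%. Applied ad valorem rate: 17.5% + 67.9% = 85.4%.
Duty = $7,906.15 × 85.4% + 35 × $3.50 = $6,874.35.
Total = $0.00 + $6,874.35 = $6,874.35.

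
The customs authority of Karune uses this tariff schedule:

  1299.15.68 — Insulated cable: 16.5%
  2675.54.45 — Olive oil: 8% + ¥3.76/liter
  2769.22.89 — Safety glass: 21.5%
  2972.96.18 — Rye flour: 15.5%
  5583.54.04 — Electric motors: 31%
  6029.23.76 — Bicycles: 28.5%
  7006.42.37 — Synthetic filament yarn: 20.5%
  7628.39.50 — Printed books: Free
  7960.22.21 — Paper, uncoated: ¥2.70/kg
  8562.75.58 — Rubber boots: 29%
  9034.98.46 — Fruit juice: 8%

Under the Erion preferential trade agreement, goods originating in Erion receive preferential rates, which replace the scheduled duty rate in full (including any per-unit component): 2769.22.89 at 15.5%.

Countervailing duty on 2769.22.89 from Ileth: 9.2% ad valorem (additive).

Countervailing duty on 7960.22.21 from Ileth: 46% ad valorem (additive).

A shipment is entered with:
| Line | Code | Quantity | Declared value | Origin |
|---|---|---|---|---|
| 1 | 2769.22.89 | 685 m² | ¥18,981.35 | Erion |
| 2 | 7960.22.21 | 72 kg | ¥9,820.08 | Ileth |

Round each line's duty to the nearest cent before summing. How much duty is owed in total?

Line 1 (2769.22.89, Erion, 685 m², ¥18,981.35):
Base rate for 2769.22.89 is 21.5%.
Origin Erion qualifies under the Karune–Erion agreement and 2769.22.89 is covered: preferential rate 15.5% applies instead.
The additional-duty order on 2769.22.89 targets Ileth, not Erion; it does not apply.
Duty = ¥18,981.35 × 15.5% = ¥2,942.11.
Line 2 (7960.22.21, Ileth, 72 kg, ¥9,820.08):
Base rate for 7960.22.21 is ¥2.70/kg.
Additional duty on 7960.22.21 from Ileth: +46% ad valorem. Applied ad valorem rate = 46%.
Duty = ¥9,820.08 × 46% + 72 × ¥2.70 = ¥4,711.64.
Total = ¥2,942.11 + ¥4,711.64 = ¥7,653.75.

¥7,653.75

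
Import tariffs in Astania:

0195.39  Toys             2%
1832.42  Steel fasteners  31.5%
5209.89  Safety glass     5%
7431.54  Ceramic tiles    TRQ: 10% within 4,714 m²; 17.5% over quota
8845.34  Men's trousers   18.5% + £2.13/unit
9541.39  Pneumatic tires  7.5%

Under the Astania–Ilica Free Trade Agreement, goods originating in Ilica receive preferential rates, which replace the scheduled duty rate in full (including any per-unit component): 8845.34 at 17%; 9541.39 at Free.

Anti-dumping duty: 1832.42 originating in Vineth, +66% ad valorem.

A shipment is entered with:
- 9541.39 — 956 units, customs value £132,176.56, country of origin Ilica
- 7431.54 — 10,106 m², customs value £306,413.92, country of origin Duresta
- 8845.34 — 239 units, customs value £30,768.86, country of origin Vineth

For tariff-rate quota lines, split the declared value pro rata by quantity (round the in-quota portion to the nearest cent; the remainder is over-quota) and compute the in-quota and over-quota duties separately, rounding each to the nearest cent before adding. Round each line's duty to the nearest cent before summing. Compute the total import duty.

£49,104.11

Line 1 (9541.39, Ilica, 956 units, £132,176.56):
Base rate for 9541.39 is 7.5%.
Origin Ilica qualifies under the Astania–Ilica agreement and 9541.39 is covered: preferential rate Free applies instead.
Duty = £132,176.56 × 0% = £0.00.
Line 2 (7431.54, Duresta, 10,106 m², £306,413.92):
Code 7431.54 is under a tariff-rate quota (threshold 4,714 m²). In-quota: 4,714 m² at 10%; over-quota: 5,392 m² at 17.5%.
Pro-rata value split: in-quota = £306,413.92 × 4,714/10,106 = £142,928.48; over-quota = £306,413.92 − £142,928.48 = £163,485.44.
In-quota duty = £142,928.48 × 10% = £14,292.85. Over-quota duty = £163,485.44 × 17.5% = £28,609.95.
Line duty = £14,292.85 + £28,609.95 = £42,902.80.
Line 3 (8845.34, Vineth, 239 units, £30,768.86):
Base rate for 8845.34 is 18.5% + £2.13/unit.
8845.34 has an FTA preferential rate, but origin Vineth is not Ilica; base rate stands.
Duty = £30,768.86 × 18.5% + 239 × £2.13 = £6,201.31.
Total = £0.00 + £42,902.80 + £6,201.31 = £49,104.11.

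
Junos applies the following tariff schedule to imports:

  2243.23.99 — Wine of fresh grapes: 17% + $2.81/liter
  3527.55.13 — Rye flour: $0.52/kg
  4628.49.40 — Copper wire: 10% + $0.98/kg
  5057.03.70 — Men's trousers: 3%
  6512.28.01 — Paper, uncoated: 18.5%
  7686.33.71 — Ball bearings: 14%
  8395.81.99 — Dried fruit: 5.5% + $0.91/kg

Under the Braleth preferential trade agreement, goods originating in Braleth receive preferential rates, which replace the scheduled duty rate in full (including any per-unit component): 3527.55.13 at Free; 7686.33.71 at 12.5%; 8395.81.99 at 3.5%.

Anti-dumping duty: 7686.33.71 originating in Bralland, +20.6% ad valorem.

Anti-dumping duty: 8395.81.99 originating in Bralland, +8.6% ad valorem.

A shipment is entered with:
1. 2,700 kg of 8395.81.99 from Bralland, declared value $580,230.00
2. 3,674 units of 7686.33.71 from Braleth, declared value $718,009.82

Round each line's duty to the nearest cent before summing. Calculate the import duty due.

$174,020.66

Line 1 (8395.81.99, Bralland, 2,700 kg, $580,230.00):
Base rate for 8395.81.99 is 5.5% + $0.91/kg.
8395.81.99 has an FTA preferential rate, but origin Bralland is not Braleth; base rate stands.
Additional duty on 8395.81.99 from Bralland: +8.6%. Applied ad valorem rate: 5.5% + 8.6% = 14.1%.
Duty = $580,230.00 × 14.1% + 2,700 × $0.91 = $84,269.43.
Line 2 (7686.33.71, Braleth, 3,674 units, $718,009.82):
Base rate for 7686.33.71 is 14%.
Origin Braleth qualifies under the Junos–Braleth agreement and 7686.33.71 is covered: preferential rate 12.5% applies instead.
The additional-duty order on 7686.33.71 targets Bralland, not Braleth; it does not apply.
Duty = $718,009.82 × 12.5% = $89,751.23.
Total = $84,269.43 + $89,751.23 = $174,020.66.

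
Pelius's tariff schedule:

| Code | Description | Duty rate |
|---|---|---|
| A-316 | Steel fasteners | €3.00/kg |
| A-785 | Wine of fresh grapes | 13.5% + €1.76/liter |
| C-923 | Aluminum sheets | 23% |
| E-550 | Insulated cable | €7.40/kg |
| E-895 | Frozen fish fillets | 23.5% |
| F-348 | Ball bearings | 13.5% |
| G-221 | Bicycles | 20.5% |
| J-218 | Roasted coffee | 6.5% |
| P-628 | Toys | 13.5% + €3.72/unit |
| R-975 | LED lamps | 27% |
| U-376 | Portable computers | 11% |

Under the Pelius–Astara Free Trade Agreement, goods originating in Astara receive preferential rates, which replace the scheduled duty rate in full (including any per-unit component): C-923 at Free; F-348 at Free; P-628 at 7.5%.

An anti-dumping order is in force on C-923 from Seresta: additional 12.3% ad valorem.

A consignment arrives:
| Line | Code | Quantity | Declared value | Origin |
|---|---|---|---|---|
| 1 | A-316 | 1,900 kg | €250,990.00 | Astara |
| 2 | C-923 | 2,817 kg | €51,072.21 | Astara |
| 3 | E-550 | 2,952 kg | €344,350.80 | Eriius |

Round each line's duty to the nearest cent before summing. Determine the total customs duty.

€27,544.80

Line 1 (A-316, Astara, 1,900 kg, €250,990.00):
Base rate for A-316 is €3.00/kg.
Origin Astara is the FTA partner but A-316 is not on the preference list; base rate stands.
Duty = 1,900 × €3.00 = €5,700.00.
Line 2 (C-923, Astara, 2,817 kg, €51,072.21):
Base rate for C-923 is 23%.
Origin Astara qualifies under the Pelius–Astara agreement and C-923 is covered: preferential rate Free applies instead.
The additional-duty order on C-923 targets Seresta, not Astara; it does not apply.
Duty = €51,072.21 × 0% = €0.00.
Line 3 (E-550, Eriius, 2,952 kg, €344,350.80):
Base rate for E-550 is €7.40/kg.
Duty = 2,952 × €7.40 = €21,844.80.
Total = €5,700.00 + €0.00 + €21,844.80 = €27,544.80.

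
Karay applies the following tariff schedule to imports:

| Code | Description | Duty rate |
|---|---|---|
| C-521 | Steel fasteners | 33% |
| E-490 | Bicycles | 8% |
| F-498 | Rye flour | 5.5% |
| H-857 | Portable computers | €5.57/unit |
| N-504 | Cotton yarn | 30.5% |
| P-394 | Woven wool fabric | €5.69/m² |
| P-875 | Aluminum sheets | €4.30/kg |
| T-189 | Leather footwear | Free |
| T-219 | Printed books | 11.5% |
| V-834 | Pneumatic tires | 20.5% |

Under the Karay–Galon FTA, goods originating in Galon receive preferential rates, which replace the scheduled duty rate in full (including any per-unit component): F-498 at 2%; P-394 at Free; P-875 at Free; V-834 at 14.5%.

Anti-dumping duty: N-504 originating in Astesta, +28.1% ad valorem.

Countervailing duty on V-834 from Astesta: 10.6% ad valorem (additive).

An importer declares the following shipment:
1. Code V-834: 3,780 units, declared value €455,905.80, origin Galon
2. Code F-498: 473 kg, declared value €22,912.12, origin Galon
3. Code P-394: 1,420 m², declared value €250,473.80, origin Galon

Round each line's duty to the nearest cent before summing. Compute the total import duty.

€66,564.58

Line 1 (V-834, Galon, 3,780 units, €455,905.80):
Base rate for V-834 is 20.5%.
Origin Galon qualifies under the Karay–Galon agreement and V-834 is covered: preferential rate 14.5% applies instead.
The additional-duty order on V-834 targets Astesta, not Galon; it does not apply.
Duty = €455,905.80 × 14.5% = €66,106.34.
Line 2 (F-498, Galon, 473 kg, €22,912.12):
Base rate for F-498 is 5.5%.
Origin Galon qualifies under the Karay–Galon agreement and F-498 is covered: preferential rate 2% applies instead.
Duty = €22,912.12 × 2% = €458.24.
Line 3 (P-394, Galon, 1,420 m², €250,473.80):
Base rate for P-394 is €5.69/m².
Origin Galon qualifies under the Karay–Galon agreement and P-394 is covered: preferential rate Free applies instead.
Duty = €250,473.80 × 0% = €0.00.
Total = €66,106.34 + €458.24 + €0.00 = €66,564.58.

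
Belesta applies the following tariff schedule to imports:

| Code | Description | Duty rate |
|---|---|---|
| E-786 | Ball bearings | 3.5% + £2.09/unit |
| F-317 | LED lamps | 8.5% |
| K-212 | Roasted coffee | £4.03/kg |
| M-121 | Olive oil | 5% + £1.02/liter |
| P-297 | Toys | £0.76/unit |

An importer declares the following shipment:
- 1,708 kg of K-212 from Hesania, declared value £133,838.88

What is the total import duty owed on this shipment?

Line 1 (K-212, Hesania, 1,708 kg, £133,838.88):
Base rate for K-212 is £4.03/kg.
Duty = 1,708 × £4.03 = £6,883.24.

£6,883.24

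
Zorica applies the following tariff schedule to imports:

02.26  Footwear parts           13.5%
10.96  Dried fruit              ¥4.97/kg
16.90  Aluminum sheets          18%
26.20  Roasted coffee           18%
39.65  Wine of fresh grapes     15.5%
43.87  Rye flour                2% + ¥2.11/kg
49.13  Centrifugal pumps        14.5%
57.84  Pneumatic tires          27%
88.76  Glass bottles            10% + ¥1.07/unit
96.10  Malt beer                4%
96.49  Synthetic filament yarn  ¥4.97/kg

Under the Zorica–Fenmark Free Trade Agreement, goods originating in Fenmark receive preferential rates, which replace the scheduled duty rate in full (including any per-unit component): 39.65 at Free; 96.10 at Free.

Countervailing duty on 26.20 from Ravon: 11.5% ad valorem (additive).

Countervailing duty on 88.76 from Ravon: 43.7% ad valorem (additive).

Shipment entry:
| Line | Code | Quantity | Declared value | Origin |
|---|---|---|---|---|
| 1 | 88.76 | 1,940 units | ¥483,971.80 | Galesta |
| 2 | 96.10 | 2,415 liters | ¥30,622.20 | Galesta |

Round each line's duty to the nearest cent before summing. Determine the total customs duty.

¥51,697.87

Line 1 (88.76, Galesta, 1,940 units, ¥483,971.80):
Base rate for 88.76 is 10% + ¥1.07/unit.
The additional-duty order on 88.76 targets Ravon, not Galesta; it does not apply.
Duty = ¥483,971.80 × 10% + 1,940 × ¥1.07 = ¥50,472.98.
Line 2 (96.10, Galesta, 2,415 liters, ¥30,622.20):
Base rate for 96.10 is 4%.
96.10 has an FTA preferential rate, but origin Galesta is not Fenmark; base rate stands.
Duty = ¥30,622.20 × 4% = ¥1,224.89.
Total = ¥50,472.98 + ¥1,224.89 = ¥51,697.87.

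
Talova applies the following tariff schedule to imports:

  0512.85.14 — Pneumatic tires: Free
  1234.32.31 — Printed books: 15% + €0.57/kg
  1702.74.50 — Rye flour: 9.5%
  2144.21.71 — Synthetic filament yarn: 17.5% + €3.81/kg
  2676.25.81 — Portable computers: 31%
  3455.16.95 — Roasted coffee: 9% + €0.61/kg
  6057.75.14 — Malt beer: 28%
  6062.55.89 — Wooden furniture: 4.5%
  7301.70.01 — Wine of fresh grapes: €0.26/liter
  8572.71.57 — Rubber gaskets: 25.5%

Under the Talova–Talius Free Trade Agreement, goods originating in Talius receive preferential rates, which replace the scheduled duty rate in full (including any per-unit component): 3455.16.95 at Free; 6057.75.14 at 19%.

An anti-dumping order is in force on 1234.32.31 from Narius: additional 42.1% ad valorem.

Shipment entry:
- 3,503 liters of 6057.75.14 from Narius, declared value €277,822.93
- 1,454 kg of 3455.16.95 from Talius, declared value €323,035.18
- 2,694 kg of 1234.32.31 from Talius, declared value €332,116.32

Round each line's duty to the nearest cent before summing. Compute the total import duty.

Line 1 (6057.75.14, Narius, 3,503 liters, €277,822.93):
Base rate for 6057.75.14 is 28%.
6057.75.14 has an FTA preferential rate, but origin Narius is not Talius; base rate stands.
Duty = €277,822.93 × 28% = €77,790.42.
Line 2 (3455.16.95, Talius, 1,454 kg, €323,035.18):
Base rate for 3455.16.95 is 9% + €0.61/kg.
Origin Talius qualifies under the Talova–Talius agreement and 3455.16.95 is covered: preferential rate Free applies instead.
Duty = €323,035.18 × 0% = €0.00.
Line 3 (1234.32.31, Talius, 2,694 kg, €332,116.32):
Base rate for 1234.32.31 is 15% + €0.57/kg.
Origin Talius is the FTA partner but 1234.32.31 is not on the preference list; base rate stands.
The additional-duty order on 1234.32.31 targets Narius, not Talius; it does not apply.
Duty = €332,116.32 × 15% + 2,694 × €0.57 = €51,353.03.
Total = €77,790.42 + €0.00 + €51,353.03 = €129,143.45.

€129,143.45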